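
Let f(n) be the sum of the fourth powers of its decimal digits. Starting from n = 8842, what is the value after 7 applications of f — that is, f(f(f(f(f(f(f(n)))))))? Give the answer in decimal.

8113

8842 → 8⁴ + 8⁴ + 4⁴ + 2⁴ = 4096 + 4096 + 256 + 16 = 8464
8464 → 8⁴ + 4⁴ + 6⁴ + 4⁴ = 4096 + 256 + 1296 + 256 = 5904
5904 → 5⁴ + 9⁴ + 0⁴ + 4⁴ = 625 + 6561 + 0 + 256 = 7442
7442 → 7⁴ + 4⁴ + 4⁴ + 2⁴ = 2401 + 256 + 256 + 16 = 2929
2929 → 2⁴ + 9⁴ + 2⁴ + 9⁴ = 16 + 6561 + 16 + 6561 = 13154
13154 → 1⁴ + 3⁴ + 1⁴ + 5⁴ + 4⁴ = 1 + 81 + 1 + 625 + 256 = 964
964 → 9⁴ + 6⁴ + 4⁴ = 6561 + 1296 + 256 = 8113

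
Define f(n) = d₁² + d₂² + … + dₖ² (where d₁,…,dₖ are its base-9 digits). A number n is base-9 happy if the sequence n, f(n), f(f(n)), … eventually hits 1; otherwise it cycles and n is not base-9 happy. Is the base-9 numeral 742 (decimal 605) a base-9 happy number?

not base-9 happy

605 = (7,4,2)_9 → 7² + 4² + 2² = 49 + 16 + 4 = 69
69 = (7,6)_9 → 7² + 6² = 49 + 36 = 85
85 = (1,0,4)_9 → 1² + 0² + 4² = 1 + 0 + 16 = 17
17 = (1,8)_9 → 1² + 8² = 1 + 64 = 65
65 = (7,2)_9 → 7² + 2² = 49 + 4 = 53
53 = (5,8)_9 → 5² + 8² = 25 + 64 = 89
89 = (1,0,8)_9 → 1² + 0² + 8² = 1 + 0 + 64 = 65  — 65 already seen; the sequence cycles without reaching 1.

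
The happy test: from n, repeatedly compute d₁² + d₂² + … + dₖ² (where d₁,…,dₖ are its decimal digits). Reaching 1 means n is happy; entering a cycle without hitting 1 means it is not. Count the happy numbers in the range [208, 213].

208: 208 → 68 → 100 → 1  — happy
209: 209 → 85 → 89 → 145 → 42 → 20 → 4 → 16 → 37 → 58 → 89  — not happy
210: 210 → 5 → 25 → 29 → 85 → 89 → 145 → 42 → 20 → 4 → 16 → 37 → 58 → 89  — not happy
211: 211 → 6 → 36 → 45 → 41 → 17 → 50 → 25 → 29 → 85 → 89 → 145 → 42 → 20 → 4 → 16 → 37 → 58 → 89  — not happy
212: 212 → 9 → 81 → 65 → 61 → 37 → 58 → 89 → 145 → 42 → 20 → 4 → 16 → 37  — not happy
213: 213 → 14 → 17 → 50 → 25 → 29 → 85 → 89 → 145 → 42 → 20 → 4 → 16 → 37 → 58 → 89  — not happy
happy: 208

1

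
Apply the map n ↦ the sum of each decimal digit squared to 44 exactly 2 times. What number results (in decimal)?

13

44 → 32
32 → 13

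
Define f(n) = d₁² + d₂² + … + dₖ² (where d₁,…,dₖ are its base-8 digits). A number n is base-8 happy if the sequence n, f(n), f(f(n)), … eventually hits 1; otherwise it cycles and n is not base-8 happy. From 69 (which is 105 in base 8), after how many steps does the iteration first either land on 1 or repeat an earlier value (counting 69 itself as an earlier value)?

69 = (1,0,5)_8 → 1² + 0² + 5² = 1 + 0 + 25 = 26
26 = (3,2)_8 → 3² + 2² = 9 + 4 = 13
13 = (1,5)_8 → 1² + 5² = 1 + 25 = 26  — 26 repeats.
That took 3 steps.

3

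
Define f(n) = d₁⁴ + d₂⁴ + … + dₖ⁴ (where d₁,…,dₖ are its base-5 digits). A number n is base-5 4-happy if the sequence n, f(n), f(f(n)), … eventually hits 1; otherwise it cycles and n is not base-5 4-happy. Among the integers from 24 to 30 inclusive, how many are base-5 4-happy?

24: 24 → 512 → 288 → 114 → 528 → 338 → 194 → 354 → 528  (repeats 528)
25: 25 → 1  (reaches 1)
26: 26 → 2 → 16 → 82 → 98 → 418 → 244 → 594 → 674 → 514 → 528 → 338 → 194 → 354 → 528  (repeats 528)
27: 27 → 17 → 97 → 353 → 353  (repeats 353)
28: 28 → 82 → 98 → 418 → 244 → 594 → 674 → 514 → 528 → 338 → 194 → 354 → 528  (repeats 528)
29: 29 → 257 → 33 → 83 → 163 → 99 → 593 → 499 → 849 → 595 → 593  (repeats 593)
30: 30 → 2 → 16 → 82 → 98 → 418 → 244 → 594 → 674 → 514 → 528 → 338 → 194 → 354 → 528  (repeats 528)
base-5 4-happy: 25

1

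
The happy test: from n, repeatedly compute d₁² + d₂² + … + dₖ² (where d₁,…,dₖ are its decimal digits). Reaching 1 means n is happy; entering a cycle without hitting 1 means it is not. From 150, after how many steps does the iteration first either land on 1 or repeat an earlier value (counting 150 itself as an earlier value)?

150 → 1² + 5² + 0² = 1 + 25 + 0 = 26
26 → 2² + 6² = 4 + 36 = 40
40 → 4² + 0² = 16 + 0 = 16
16 → 1² + 6² = 1 + 36 = 37
37 → 3² + 7² = 9 + 49 = 58
58 → 5² + 8² = 25 + 64 = 89
89 → 8² + 9² = 64 + 81 = 145
145 → 1² + 4² + 5² = 1 + 16 + 25 = 42
42 → 4² + 2² = 16 + 4 = 20
20 → 2² + 0² = 4 + 0 = 4
4 → 4² = 16  — 16 repeats.
That took 11 steps.

11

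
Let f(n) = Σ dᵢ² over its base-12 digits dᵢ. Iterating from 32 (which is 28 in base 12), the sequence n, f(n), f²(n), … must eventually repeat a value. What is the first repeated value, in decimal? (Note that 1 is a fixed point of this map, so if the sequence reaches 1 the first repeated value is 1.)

25

32 = (2,8)_12 → 2² + 8² = 4 + 64 = 68
68 = (5,8)_12 → 5² + 8² = 25 + 64 = 89
89 = (7,5)_12 → 7² + 5² = 49 + 25 = 74
74 = (6,2)_12 → 6² + 2² = 36 + 4 = 40
40 = (3,4)_12 → 3² + 4² = 9 + 16 = 25
25 = (2,1)_12 → 2² + 1² = 4 + 1 = 5
5 = (5)_12 → 5² = 25  — 25 already appeared earlier.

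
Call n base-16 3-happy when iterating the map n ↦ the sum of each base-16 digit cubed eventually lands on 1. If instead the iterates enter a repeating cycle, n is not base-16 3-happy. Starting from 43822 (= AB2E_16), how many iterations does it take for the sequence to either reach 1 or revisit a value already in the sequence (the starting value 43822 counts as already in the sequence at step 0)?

43822 = (10,11,2,14)_16 → 10³ + 11³ + 2³ + 14³ = 1000 + 1331 + 8 + 2744 = 5083
5083 = (1,3,13,11)_16 → 1³ + 3³ + 13³ + 11³ = 1 + 27 + 2197 + 1331 = 3556
3556 = (13,14,4)_16 → 13³ + 14³ + 4³ = 2197 + 2744 + 64 = 5005
5005 = (1,3,8,13)_16 → 1³ + 3³ + 8³ + 13³ = 1 + 27 + 512 + 2197 = 2737
2737 = (10,11,1)_16 → 10³ + 11³ + 1³ = 1000 + 1331 + 1 = 2332
2332 = (9,1,12)_16 → 9³ + 1³ + 12³ = 729 + 1 + 1728 = 2458
2458 = (9,9,10)_16 → 9³ + 9³ + 10³ = 729 + 729 + 1000 = 2458  — 2458 repeats.
That took 7 steps.

7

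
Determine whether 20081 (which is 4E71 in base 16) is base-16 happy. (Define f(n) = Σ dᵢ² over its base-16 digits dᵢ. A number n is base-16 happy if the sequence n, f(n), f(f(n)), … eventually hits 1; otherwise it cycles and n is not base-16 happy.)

not base-16 happy

20081 = (4,14,7,1)_16 → 4² + 14² + 7² + 1² = 16 + 196 + 49 + 1 = 262
262 = (1,0,6)_16 → 1² + 0² + 6² = 1 + 0 + 36 = 37
37 = (2,5)_16 → 2² + 5² = 4 + 25 = 29
29 = (1,13)_16 → 1² + 13² = 1 + 169 = 170
170 = (10,10)_16 → 10² + 10² = 100 + 100 = 200
200 = (12,8)_16 → 12² + 8² = 144 + 64 = 208
208 = (13,0)_16 → 13² + 0² = 169 + 0 = 169
169 = (10,9)_16 → 10² + 9² = 100 + 81 = 181
181 = (11,5)_16 → 11² + 5² = 121 + 25 = 146
146 = (9,2)_16 → 9² + 2² = 81 + 4 = 85
85 = (5,5)_16 → 5² + 5² = 25 + 25 = 50
50 = (3,2)_16 → 3² + 2² = 9 + 4 = 13
13 = (13)_16 → 13² = 169  — 169 already seen; the sequence cycles without reaching 1.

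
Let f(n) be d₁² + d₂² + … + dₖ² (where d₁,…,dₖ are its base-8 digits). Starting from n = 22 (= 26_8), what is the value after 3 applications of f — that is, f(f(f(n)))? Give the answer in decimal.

22 = (2,6)_8 → 2² + 6² = 40
40 = (5,0)_8 → 5² + 0² = 25
25 = (3,1)_8 → 3² + 1² = 10

10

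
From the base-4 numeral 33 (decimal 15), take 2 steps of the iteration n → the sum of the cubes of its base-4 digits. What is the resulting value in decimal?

36

15 = (3,3)_4 → 54
54 = (3,1,2)_4 → 36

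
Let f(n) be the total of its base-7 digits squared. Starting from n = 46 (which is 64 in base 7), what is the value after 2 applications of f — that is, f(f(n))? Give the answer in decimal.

46 = (6,4)_7 → 6² + 4² = 36 + 16 = 52
52 = (1,0,3)_7 → 1² + 0² + 3² = 1 + 0 + 9 = 10

10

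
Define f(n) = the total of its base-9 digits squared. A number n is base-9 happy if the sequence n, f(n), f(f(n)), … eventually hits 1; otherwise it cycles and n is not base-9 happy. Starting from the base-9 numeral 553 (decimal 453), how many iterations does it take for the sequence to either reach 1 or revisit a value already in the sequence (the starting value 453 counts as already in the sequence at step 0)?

8

453 = (5,5,3)_9 → 5² + 5² + 3² = 25 + 25 + 9 = 59
59 = (6,5)_9 → 6² + 5² = 36 + 25 = 61
61 = (6,7)_9 → 6² + 7² = 36 + 49 = 85
85 = (1,0,4)_9 → 1² + 0² + 4² = 1 + 0 + 16 = 17
17 = (1,8)_9 → 1² + 8² = 1 + 64 = 65
65 = (7,2)_9 → 7² + 2² = 49 + 4 = 53
53 = (5,8)_9 → 5² + 8² = 25 + 64 = 89
89 = (1,0,8)_9 → 1² + 0² + 8² = 1 + 0 + 64 = 65  — 65 repeats.
That took 8 steps.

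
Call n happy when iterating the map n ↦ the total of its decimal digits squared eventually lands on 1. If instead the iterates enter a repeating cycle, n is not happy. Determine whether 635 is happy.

635 → 70
70 → 49
49 → 97
97 → 130
130 → 10
10 → 1  — reached 1.

happy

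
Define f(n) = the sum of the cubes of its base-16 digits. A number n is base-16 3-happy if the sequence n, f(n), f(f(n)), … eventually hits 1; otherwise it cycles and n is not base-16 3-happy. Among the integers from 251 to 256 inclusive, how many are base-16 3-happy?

1

251: 251 → 4706 → 233 → 3473 → 2927 → 4922 → 1055 → 3440 → 2540 → 5201 → 191 → 4706  — not base-16 3-happy
252: 252 → 5103 → 6147 → 540 → 1737 → 2673 → 1344 → 189 → 3528 → 4437 → 252  — not base-16 3-happy
253: 253 → 5572 → 1918 → 3430 → 2629 → 1189 → 1189  — not base-16 3-happy
254: 254 → 6119 → 3431 → 2756 → 2792 → 4256 → 1001 → 3500 → 4925 → 2252 → 3968 → 3887 → 6758 → 1433 → 1583 → 3599 → 6119  — not base-16 3-happy
255: 255 → 6750 → 3870 → 6120 → 3600 → 2745 → 3060 → 4770 → 1017 → 4131 → 36 → 72 → 576 → 72  — not base-16 3-happy
256: 256 → 1  — base-16 3-happy
base-16 3-happy: 256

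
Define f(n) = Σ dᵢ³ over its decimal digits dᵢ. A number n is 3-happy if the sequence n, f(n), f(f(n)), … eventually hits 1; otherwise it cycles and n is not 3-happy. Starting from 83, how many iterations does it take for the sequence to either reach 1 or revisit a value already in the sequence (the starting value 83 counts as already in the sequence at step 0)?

83 → 8³ + 3³ = 512 + 27 = 539
539 → 5³ + 3³ + 9³ = 125 + 27 + 729 = 881
881 → 8³ + 8³ + 1³ = 512 + 512 + 1 = 1025
1025 → 1³ + 0³ + 2³ + 5³ = 1 + 0 + 8 + 125 = 134
134 → 1³ + 3³ + 4³ = 1 + 27 + 64 = 92
92 → 9³ + 2³ = 729 + 8 = 737
737 → 7³ + 3³ + 7³ = 343 + 27 + 343 = 713
713 → 7³ + 1³ + 3³ = 343 + 1 + 27 = 371
371 → 3³ + 7³ + 1³ = 27 + 343 + 1 = 371  — 371 repeats.
That took 9 steps.

9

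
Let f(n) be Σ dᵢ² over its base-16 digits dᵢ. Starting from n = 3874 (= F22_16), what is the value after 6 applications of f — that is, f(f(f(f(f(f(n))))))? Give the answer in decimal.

3874 = (15,2,2)_16 → 15² + 2² + 2² = 225 + 4 + 4 = 233
233 = (14,9)_16 → 14² + 9² = 196 + 81 = 277
277 = (1,1,5)_16 → 1² + 1² + 5² = 1 + 1 + 25 = 27
27 = (1,11)_16 → 1² + 11² = 1 + 121 = 122
122 = (7,10)_16 → 7² + 10² = 49 + 100 = 149
149 = (9,5)_16 → 9² + 5² = 81 + 25 = 106

106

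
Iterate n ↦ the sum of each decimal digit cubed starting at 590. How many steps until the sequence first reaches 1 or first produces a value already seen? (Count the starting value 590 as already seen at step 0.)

11

590 → 5³ + 9³ + 0³ = 854
854 → 8³ + 5³ + 4³ = 701
701 → 7³ + 0³ + 1³ = 344
344 → 3³ + 4³ + 4³ = 155
155 → 1³ + 5³ + 5³ = 251
251 → 2³ + 5³ + 1³ = 134
134 → 1³ + 3³ + 4³ = 92
92 → 9³ + 2³ = 737
737 → 7³ + 3³ + 7³ = 713
713 → 7³ + 1³ + 3³ = 371
371 → 3³ + 7³ + 1³ = 371  — 371 repeats.
That took 11 steps.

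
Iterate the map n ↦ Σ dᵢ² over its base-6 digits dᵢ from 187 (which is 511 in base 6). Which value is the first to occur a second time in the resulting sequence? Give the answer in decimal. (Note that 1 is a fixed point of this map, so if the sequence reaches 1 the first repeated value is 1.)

25

187 = (5,1,1)_6 → 5² + 1² + 1² = 25 + 1 + 1 = 27
27 = (4,3)_6 → 4² + 3² = 16 + 9 = 25
25 = (4,1)_6 → 4² + 1² = 16 + 1 = 17
17 = (2,5)_6 → 2² + 5² = 4 + 25 = 29
29 = (4,5)_6 → 4² + 5² = 16 + 25 = 41
41 = (1,0,5)_6 → 1² + 0² + 5² = 1 + 0 + 25 = 26
26 = (4,2)_6 → 4² + 2² = 16 + 4 = 20
20 = (3,2)_6 → 3² + 2² = 9 + 4 = 13
13 = (2,1)_6 → 2² + 1² = 4 + 1 = 5
5 = (5)_6 → 5² = 25  — 25 already appeared earlier.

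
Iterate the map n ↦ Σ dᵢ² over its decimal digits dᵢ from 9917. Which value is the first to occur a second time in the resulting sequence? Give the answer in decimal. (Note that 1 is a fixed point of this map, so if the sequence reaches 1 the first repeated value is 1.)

37

9917 → 9² + 9² + 1² + 7² = 81 + 81 + 1 + 49 = 212
212 → 2² + 1² + 2² = 4 + 1 + 4 = 9
9 → 9² = 81
81 → 8² + 1² = 64 + 1 = 65
65 → 6² + 5² = 36 + 25 = 61
61 → 6² + 1² = 36 + 1 = 37
37 → 3² + 7² = 9 + 49 = 58
58 → 5² + 8² = 25 + 64 = 89
89 → 8² + 9² = 64 + 81 = 145
145 → 1² + 4² + 5² = 1 + 16 + 25 = 42
42 → 4² + 2² = 16 + 4 = 20
20 → 2² + 0² = 4 + 0 = 4
4 → 4² = 16
16 → 1² + 6² = 1 + 36 = 37  — 37 already appeared earlier.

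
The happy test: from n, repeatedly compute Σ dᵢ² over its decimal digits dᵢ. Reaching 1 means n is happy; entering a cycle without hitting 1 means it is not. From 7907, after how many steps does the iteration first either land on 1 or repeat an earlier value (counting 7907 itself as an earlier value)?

7907 → 7² + 9² + 0² + 7² = 49 + 81 + 0 + 49 = 179
179 → 1² + 7² + 9² = 1 + 49 + 81 = 131
131 → 1² + 3² + 1² = 1 + 9 + 1 = 11
11 → 1² + 1² = 1 + 1 = 2
2 → 2² = 4
4 → 4² = 16
16 → 1² + 6² = 1 + 36 = 37
37 → 3² + 7² = 9 + 49 = 58
58 → 5² + 8² = 25 + 64 = 89
89 → 8² + 9² = 64 + 81 = 145
145 → 1² + 4² + 5² = 1 + 16 + 25 = 42
42 → 4² + 2² = 16 + 4 = 20
20 → 2² + 0² = 4 + 0 = 4  — 4 repeats.
That took 13 steps.

13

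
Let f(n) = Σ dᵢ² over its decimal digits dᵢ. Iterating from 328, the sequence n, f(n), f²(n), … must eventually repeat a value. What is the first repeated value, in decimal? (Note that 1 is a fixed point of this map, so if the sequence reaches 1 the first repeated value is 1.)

328 → 77
77 → 98
98 → 145
145 → 42
42 → 20
20 → 4
4 → 16
16 → 37
37 → 58
58 → 89
89 → 145  — 145 already appeared earlier.

145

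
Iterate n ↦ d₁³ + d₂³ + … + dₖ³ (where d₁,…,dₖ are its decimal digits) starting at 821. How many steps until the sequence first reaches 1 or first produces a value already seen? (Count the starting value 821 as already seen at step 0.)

7

821 → 8³ + 2³ + 1³ = 521
521 → 5³ + 2³ + 1³ = 134
134 → 1³ + 3³ + 4³ = 92
92 → 9³ + 2³ = 737
737 → 7³ + 3³ + 7³ = 713
713 → 7³ + 1³ + 3³ = 371
371 → 3³ + 7³ + 1³ = 371  — 371 repeats.
That took 7 steps.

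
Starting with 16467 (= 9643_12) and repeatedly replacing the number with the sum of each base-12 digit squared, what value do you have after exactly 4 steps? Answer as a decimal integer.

29

16467 = (9,6,4,3)_12 → 9² + 6² + 4² + 3² = 142
142 = (11,10)_12 → 11² + 10² = 221
221 = (1,6,5)_12 → 1² + 6² + 5² = 62
62 = (5,2)_12 → 5² + 2² = 29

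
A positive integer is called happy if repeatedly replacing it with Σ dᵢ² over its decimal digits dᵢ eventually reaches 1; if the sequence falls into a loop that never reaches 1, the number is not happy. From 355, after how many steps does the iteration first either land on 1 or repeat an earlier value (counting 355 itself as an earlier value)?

355 → 3² + 5² + 5² = 9 + 25 + 25 = 59
59 → 5² + 9² = 25 + 81 = 106
106 → 1² + 0² + 6² = 1 + 0 + 36 = 37
37 → 3² + 7² = 9 + 49 = 58
58 → 5² + 8² = 25 + 64 = 89
89 → 8² + 9² = 64 + 81 = 145
145 → 1² + 4² + 5² = 1 + 16 + 25 = 42
42 → 4² + 2² = 16 + 4 = 20
20 → 2² + 0² = 4 + 0 = 4
4 → 4² = 16
16 → 1² + 6² = 1 + 36 = 37  — 37 repeats.
That took 11 steps.

11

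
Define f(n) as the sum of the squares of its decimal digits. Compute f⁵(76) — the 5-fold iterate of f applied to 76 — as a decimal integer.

76 → 7² + 6² = 85
85 → 8² + 5² = 89
89 → 8² + 9² = 145
145 → 1² + 4² + 5² = 42
42 → 4² + 2² = 20

20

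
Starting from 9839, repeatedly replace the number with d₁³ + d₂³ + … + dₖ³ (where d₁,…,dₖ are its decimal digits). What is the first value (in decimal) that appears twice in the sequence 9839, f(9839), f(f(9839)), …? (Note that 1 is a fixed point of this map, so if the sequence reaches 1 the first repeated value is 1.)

371

9839 → 9³ + 8³ + 3³ + 9³ = 1997
1997 → 1³ + 9³ + 9³ + 7³ = 1802
1802 → 1³ + 8³ + 0³ + 2³ = 521
521 → 5³ + 2³ + 1³ = 134
134 → 1³ + 3³ + 4³ = 92
92 → 9³ + 2³ = 737
737 → 7³ + 3³ + 7³ = 713
713 → 7³ + 1³ + 3³ = 371
371 → 3³ + 7³ + 1³ = 371  — 371 already appeared earlier.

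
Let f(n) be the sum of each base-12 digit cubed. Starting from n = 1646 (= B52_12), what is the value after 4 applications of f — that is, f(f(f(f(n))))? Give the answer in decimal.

1646 = (11,5,2)_12 → 11³ + 5³ + 2³ = 1331 + 125 + 8 = 1464
1464 = (10,2,0)_12 → 10³ + 2³ + 0³ = 1000 + 8 + 0 = 1008
1008 = (7,0,0)_12 → 7³ + 0³ + 0³ = 343 + 0 + 0 = 343
343 = (2,4,7)_12 → 2³ + 4³ + 7³ = 8 + 64 + 343 = 415

415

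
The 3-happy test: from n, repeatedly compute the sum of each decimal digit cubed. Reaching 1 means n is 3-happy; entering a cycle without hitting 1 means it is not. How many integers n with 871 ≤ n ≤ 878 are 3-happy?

1

871: 871 → 856 → 853 → 664 → 496 → 1009 → 730 → 370 → 370  (repeats 370)
872: 872 → 863 → 755 → 593 → 881 → 1025 → 134 → 92 → 737 → 713 → 371 → 371  (repeats 371)
873: 873 → 882 → 1032 → 36 → 243 → 99 → 1458 → 702 → 351 → 153 → 153  (repeats 153)
874: 874 → 919 → 1459 → 919  (repeats 919)
875: 875 → 980 → 1241 → 74 → 407 → 407  (repeats 407)
876: 876 → 1071 → 345 → 216 → 225 → 141 → 66 → 432 → 99 → 1458 → 702 → 351 → 153 → 153  (repeats 153)
877: 877 → 1198 → 1243 → 100 → 1  (reaches 1)
878: 878 → 1367 → 587 → 980 → 1241 → 74 → 407 → 407  (repeats 407)
3-happy: 877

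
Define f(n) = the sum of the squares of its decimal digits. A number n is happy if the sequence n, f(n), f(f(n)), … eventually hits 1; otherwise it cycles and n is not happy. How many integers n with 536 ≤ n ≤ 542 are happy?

536: 536 → 70 → 49 → 97 → 130 → 10 → 1  — happy
537: 537 → 83 → 73 → 58 → 89 → 145 → 42 → 20 → 4 → 16 → 37 → 58  — not happy
538: 538 → 98 → 145 → 42 → 20 → 4 → 16 → 37 → 58 → 89 → 145  — not happy
539: 539 → 115 → 27 → 53 → 34 → 25 → 29 → 85 → 89 → 145 → 42 → 20 → 4 → 16 → 37 → 58 → 89  — not happy
540: 540 → 41 → 17 → 50 → 25 → 29 → 85 → 89 → 145 → 42 → 20 → 4 → 16 → 37 → 58 → 89  — not happy
541: 541 → 42 → 20 → 4 → 16 → 37 → 58 → 89 → 145 → 42  — not happy
542: 542 → 45 → 41 → 17 → 50 → 25 → 29 → 85 → 89 → 145 → 42 → 20 → 4 → 16 → 37 → 58 → 89  — not happy
happy: 536

1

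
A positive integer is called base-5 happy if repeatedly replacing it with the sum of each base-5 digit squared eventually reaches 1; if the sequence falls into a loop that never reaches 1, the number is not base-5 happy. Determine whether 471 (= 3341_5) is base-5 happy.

471 = (3,3,4,1)_5 → 35
35 = (1,2,0)_5 → 5
5 = (1,0)_5 → 1  — reached 1.

base-5 happy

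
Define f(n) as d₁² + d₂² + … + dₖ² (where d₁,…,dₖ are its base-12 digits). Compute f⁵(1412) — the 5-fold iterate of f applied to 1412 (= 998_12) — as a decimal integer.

25

1412 = (9,9,8)_12 → 226
226 = (1,6,10)_12 → 137
137 = (11,5)_12 → 146
146 = (1,0,2)_12 → 5
5 = (5)_12 → 25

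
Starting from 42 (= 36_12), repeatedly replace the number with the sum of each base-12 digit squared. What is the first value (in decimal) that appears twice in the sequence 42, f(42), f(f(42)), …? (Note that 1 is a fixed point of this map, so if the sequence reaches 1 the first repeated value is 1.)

50

42 = (3,6)_12 → 3² + 6² = 45
45 = (3,9)_12 → 3² + 9² = 90
90 = (7,6)_12 → 7² + 6² = 85
85 = (7,1)_12 → 7² + 1² = 50
50 = (4,2)_12 → 4² + 2² = 20
20 = (1,8)_12 → 1² + 8² = 65
65 = (5,5)_12 → 5² + 5² = 50  — 50 already appeared earlier.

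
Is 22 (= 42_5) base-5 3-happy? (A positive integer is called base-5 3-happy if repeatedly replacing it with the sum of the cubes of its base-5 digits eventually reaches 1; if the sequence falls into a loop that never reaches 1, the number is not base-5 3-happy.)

22 = (4,2)_5 → 4³ + 2³ = 64 + 8 = 72
72 = (2,4,2)_5 → 2³ + 4³ + 2³ = 8 + 64 + 8 = 80
80 = (3,1,0)_5 → 3³ + 1³ + 0³ = 27 + 1 + 0 = 28
28 = (1,0,3)_5 → 1³ + 0³ + 3³ = 1 + 0 + 27 = 28  — 28 already seen; the sequence cycles without reaching 1.

not base-5 3-happy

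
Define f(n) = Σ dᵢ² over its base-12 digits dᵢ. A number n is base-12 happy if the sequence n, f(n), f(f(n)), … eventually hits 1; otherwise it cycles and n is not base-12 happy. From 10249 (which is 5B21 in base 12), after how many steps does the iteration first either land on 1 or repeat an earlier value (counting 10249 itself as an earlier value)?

10249 = (5,11,2,1)_12 → 5² + 11² + 2² + 1² = 25 + 121 + 4 + 1 = 151
151 = (1,0,7)_12 → 1² + 0² + 7² = 1 + 0 + 49 = 50
50 = (4,2)_12 → 4² + 2² = 16 + 4 = 20
20 = (1,8)_12 → 1² + 8² = 1 + 64 = 65
65 = (5,5)_12 → 5² + 5² = 25 + 25 = 50  — 50 repeats.
That took 5 steps.

5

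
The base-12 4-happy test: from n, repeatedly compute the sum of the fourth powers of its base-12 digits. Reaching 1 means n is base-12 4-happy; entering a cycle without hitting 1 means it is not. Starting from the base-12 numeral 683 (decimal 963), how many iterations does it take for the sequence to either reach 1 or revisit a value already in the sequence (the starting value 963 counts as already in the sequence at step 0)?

963 = (6,8,3)_12 → 6⁴ + 8⁴ + 3⁴ = 5473
5473 = (3,2,0,1)_12 → 3⁴ + 2⁴ + 0⁴ + 1⁴ = 98
98 = (8,2)_12 → 8⁴ + 2⁴ = 4112
4112 = (2,4,6,8)_12 → 2⁴ + 4⁴ + 6⁴ + 8⁴ = 5664
5664 = (3,3,4,0)_12 → 3⁴ + 3⁴ + 4⁴ + 0⁴ = 418
418 = (2,10,10)_12 → 2⁴ + 10⁴ + 10⁴ = 20016
20016 = (11,7,0,0)_12 → 11⁴ + 7⁴ + 0⁴ + 0⁴ = 17042
17042 = (9,10,4,2)_12 → 9⁴ + 10⁴ + 4⁴ + 2⁴ = 16833
16833 = (9,8,10,9)_12 → 9⁴ + 8⁴ + 10⁴ + 9⁴ = 27218
27218 = (1,3,9,0,2)_12 → 1⁴ + 3⁴ + 9⁴ + 0⁴ + 2⁴ = 6659
6659 = (3,10,2,11)_12 → 3⁴ + 10⁴ + 2⁴ + 11⁴ = 24738
24738 = (1,2,3,9,6)_12 → 1⁴ + 2⁴ + 3⁴ + 9⁴ + 6⁴ = 7955
7955 = (4,7,2,11)_12 → 4⁴ + 7⁴ + 2⁴ + 11⁴ = 17314
17314 = (10,0,2,10)_12 → 10⁴ + 0⁴ + 2⁴ + 10⁴ = 20016  — 20016 repeats.
That took 14 steps.

14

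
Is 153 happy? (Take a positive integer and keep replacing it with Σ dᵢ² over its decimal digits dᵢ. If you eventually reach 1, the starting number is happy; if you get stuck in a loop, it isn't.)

153 → 35
35 → 34
34 → 25
25 → 29
29 → 85
85 → 89
89 → 145
145 → 42
42 → 20
20 → 4
4 → 16
16 → 37
37 → 58
58 → 89  — 89 already seen; the sequence cycles without reaching 1.

not happy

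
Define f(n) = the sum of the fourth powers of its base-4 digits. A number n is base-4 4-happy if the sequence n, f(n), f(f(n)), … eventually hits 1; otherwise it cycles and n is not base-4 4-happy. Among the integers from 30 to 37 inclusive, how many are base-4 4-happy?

7

30: 30 → 98 → 33 → 17 → 2 → 16 → 1  (reaches 1)
31: 31 → 163 → 113 → 83 → 83  (repeats 83)
32: 32 → 16 → 1  (reaches 1)
33: 33 → 17 → 2 → 16 → 1  (reaches 1)
34: 34 → 32 → 16 → 1  (reaches 1)
35: 35 → 97 → 18 → 17 → 2 → 16 → 1  (reaches 1)
36: 36 → 17 → 2 → 16 → 1  (reaches 1)
37: 37 → 18 → 17 → 2 → 16 → 1  (reaches 1)
base-4 4-happy: 30, 32, 33, 34, 35, 36, 37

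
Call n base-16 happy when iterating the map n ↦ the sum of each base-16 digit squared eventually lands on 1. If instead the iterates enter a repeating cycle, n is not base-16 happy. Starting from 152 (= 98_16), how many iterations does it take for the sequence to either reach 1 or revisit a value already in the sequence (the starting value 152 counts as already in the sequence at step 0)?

13

152 = (9,8)_16 → 9² + 8² = 81 + 64 = 145
145 = (9,1)_16 → 9² + 1² = 81 + 1 = 82
82 = (5,2)_16 → 5² + 2² = 25 + 4 = 29
29 = (1,13)_16 → 1² + 13² = 1 + 169 = 170
170 = (10,10)_16 → 10² + 10² = 100 + 100 = 200
200 = (12,8)_16 → 12² + 8² = 144 + 64 = 208
208 = (13,0)_16 → 13² + 0² = 169 + 0 = 169
169 = (10,9)_16 → 10² + 9² = 100 + 81 = 181
181 = (11,5)_16 → 11² + 5² = 121 + 25 = 146
146 = (9,2)_16 → 9² + 2² = 81 + 4 = 85
85 = (5,5)_16 → 5² + 5² = 25 + 25 = 50
50 = (3,2)_16 → 3² + 2² = 9 + 4 = 13
13 = (13)_16 → 13² = 169  — 169 repeats.
That took 13 steps.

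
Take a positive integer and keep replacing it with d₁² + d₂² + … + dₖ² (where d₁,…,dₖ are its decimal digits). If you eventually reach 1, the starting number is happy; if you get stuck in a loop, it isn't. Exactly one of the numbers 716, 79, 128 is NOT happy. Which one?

128

716: 716 → 86 → 100 → 1  — reaches 1 (happy)
79: 79 → 130 → 10 → 1  — reaches 1 (happy)
128: 128 → 69 → 117 → 51 → 26 → 40 → 16 → 37 → 58 → 89 → 145 → 42 → 20 → 4 → 16  — repeats 16 (not happy)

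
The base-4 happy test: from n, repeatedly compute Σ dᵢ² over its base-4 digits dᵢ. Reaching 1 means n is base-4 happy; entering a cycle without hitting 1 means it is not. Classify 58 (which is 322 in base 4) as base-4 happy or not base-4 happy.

base-4 happy

58 = (3,2,2)_4 → 3² + 2² + 2² = 17
17 = (1,0,1)_4 → 1² + 0² + 1² = 2
2 = (2)_4 → 2² = 4
4 = (1,0)_4 → 1² + 0² = 1  — reached 1.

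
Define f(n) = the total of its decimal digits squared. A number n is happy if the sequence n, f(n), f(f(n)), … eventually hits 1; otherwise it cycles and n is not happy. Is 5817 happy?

5817 → 139
139 → 91
91 → 82
82 → 68
68 → 100
100 → 1  — reached 1.

happy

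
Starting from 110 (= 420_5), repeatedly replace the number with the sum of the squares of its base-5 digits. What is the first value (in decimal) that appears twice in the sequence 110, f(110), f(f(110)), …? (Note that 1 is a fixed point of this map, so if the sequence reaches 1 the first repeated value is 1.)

16

110 = (4,2,0)_5 → 4² + 2² + 0² = 20
20 = (4,0)_5 → 4² + 0² = 16
16 = (3,1)_5 → 3² + 1² = 10
10 = (2,0)_5 → 2² + 0² = 4
4 = (4)_5 → 4² = 16  — 16 already appeared earlier.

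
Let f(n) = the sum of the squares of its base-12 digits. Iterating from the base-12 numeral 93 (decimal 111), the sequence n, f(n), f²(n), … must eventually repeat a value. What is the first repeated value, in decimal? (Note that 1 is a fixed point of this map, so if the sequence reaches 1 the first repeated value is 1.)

111 = (9,3)_12 → 90
90 = (7,6)_12 → 85
85 = (7,1)_12 → 50
50 = (4,2)_12 → 20
20 = (1,8)_12 → 65
65 = (5,5)_12 → 50  — 50 already appeared earlier.

50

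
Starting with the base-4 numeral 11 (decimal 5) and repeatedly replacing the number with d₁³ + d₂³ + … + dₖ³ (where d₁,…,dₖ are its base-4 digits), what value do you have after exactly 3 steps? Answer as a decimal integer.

5 = (1,1)_4 → 1³ + 1³ = 1 + 1 = 2
2 = (2)_4 → 2³ = 8
8 = (2,0)_4 → 2³ + 0³ = 8 + 0 = 8

8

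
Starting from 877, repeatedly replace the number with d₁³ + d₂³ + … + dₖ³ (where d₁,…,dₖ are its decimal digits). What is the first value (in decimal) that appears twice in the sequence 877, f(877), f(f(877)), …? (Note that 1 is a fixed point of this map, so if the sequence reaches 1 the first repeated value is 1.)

877 → 8³ + 7³ + 7³ = 512 + 343 + 343 = 1198
1198 → 1³ + 1³ + 9³ + 8³ = 1 + 1 + 729 + 512 = 1243
1243 → 1³ + 2³ + 4³ + 3³ = 1 + 8 + 64 + 27 = 100
100 → 1³ + 0³ + 0³ = 1 + 0 + 0 = 1  — reached the fixed point 1.
1 → 1, so 1 is the first repeated value.

1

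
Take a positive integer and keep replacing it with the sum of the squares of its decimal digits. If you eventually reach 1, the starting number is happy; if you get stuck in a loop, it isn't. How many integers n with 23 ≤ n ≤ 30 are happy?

2

23: 23 → 13 → 10 → 1  — happy
24: 24 → 20 → 4 → 16 → 37 → 58 → 89 → 145 → 42 → 20  — not happy
25: 25 → 29 → 85 → 89 → 145 → 42 → 20 → 4 → 16 → 37 → 58 → 89  — not happy
26: 26 → 40 → 16 → 37 → 58 → 89 → 145 → 42 → 20 → 4 → 16  — not happy
27: 27 → 53 → 34 → 25 → 29 → 85 → 89 → 145 → 42 → 20 → 4 → 16 → 37 → 58 → 89  — not happy
28: 28 → 68 → 100 → 1  — happy
29: 29 → 85 → 89 → 145 → 42 → 20 → 4 → 16 → 37 → 58 → 89  — not happy
30: 30 → 9 → 81 → 65 → 61 → 37 → 58 → 89 → 145 → 42 → 20 → 4 → 16 → 37  — not happy
happy: 23, 28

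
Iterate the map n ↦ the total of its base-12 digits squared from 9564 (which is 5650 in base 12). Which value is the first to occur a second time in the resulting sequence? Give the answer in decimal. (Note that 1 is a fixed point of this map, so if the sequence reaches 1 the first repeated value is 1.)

41

9564 = (5,6,5,0)_12 → 86
86 = (7,2)_12 → 53
53 = (4,5)_12 → 41
41 = (3,5)_12 → 34
34 = (2,10)_12 → 104
104 = (8,8)_12 → 128
128 = (10,8)_12 → 164
164 = (1,1,8)_12 → 66
66 = (5,6)_12 → 61
61 = (5,1)_12 → 26
26 = (2,2)_12 → 8
8 = (8)_12 → 64
64 = (5,4)_12 → 41  — 41 already appeared earlier.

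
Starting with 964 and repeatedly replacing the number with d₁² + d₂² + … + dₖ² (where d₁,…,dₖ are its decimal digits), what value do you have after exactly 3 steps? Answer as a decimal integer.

82

964 → 9² + 6² + 4² = 133
133 → 1² + 3² + 3² = 19
19 → 1² + 9² = 82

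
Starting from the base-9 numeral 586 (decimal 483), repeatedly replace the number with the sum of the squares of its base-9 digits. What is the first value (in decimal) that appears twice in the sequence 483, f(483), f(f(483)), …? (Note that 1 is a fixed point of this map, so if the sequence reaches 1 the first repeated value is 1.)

1

483 = (5,8,6)_9 → 5² + 8² + 6² = 125
125 = (1,4,8)_9 → 1² + 4² + 8² = 81
81 = (1,0,0)_9 → 1² + 0² + 0² = 1  — reached the fixed point 1.
1 → 1, so 1 is the first repeated value.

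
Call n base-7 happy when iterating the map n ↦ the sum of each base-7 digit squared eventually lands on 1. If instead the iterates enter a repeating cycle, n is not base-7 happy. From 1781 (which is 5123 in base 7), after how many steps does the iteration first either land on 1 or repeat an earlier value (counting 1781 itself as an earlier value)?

6

1781 = (5,1,2,3)_7 → 5² + 1² + 2² + 3² = 25 + 1 + 4 + 9 = 39
39 = (5,4)_7 → 5² + 4² = 25 + 16 = 41
41 = (5,6)_7 → 5² + 6² = 25 + 36 = 61
61 = (1,1,5)_7 → 1² + 1² + 5² = 1 + 1 + 25 = 27
27 = (3,6)_7 → 3² + 6² = 9 + 36 = 45
45 = (6,3)_7 → 6² + 3² = 36 + 9 = 45  — 45 repeats.
That took 6 steps.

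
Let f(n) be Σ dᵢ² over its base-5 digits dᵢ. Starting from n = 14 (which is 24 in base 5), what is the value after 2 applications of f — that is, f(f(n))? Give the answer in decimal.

14 = (2,4)_5 → 2² + 4² = 20
20 = (4,0)_5 → 4² + 0² = 16

16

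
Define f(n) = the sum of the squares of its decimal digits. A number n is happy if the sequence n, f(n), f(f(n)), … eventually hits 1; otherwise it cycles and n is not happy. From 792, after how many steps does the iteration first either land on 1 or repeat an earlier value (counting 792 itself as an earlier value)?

12

792 → 7² + 9² + 2² = 134
134 → 1² + 3² + 4² = 26
26 → 2² + 6² = 40
40 → 4² + 0² = 16
16 → 1² + 6² = 37
37 → 3² + 7² = 58
58 → 5² + 8² = 89
89 → 8² + 9² = 145
145 → 1² + 4² + 5² = 42
42 → 4² + 2² = 20
20 → 2² + 0² = 4
4 → 4² = 16  — 16 repeats.
That took 12 steps.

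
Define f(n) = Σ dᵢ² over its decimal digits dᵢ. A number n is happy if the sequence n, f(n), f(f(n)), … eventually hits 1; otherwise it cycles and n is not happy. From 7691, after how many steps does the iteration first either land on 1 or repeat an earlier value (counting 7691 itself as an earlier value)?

7691 → 167
167 → 86
86 → 100
100 → 1  — reached 1.
That took 4 steps.

4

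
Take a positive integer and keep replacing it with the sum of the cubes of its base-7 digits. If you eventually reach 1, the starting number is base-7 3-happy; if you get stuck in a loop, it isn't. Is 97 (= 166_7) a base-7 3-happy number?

97 = (1,6,6)_7 → 1³ + 6³ + 6³ = 433
433 = (1,1,5,6)_7 → 1³ + 1³ + 5³ + 6³ = 343
343 = (1,0,0,0)_7 → 1³ + 0³ + 0³ + 0³ = 1  — reached 1.

base-7 3-happy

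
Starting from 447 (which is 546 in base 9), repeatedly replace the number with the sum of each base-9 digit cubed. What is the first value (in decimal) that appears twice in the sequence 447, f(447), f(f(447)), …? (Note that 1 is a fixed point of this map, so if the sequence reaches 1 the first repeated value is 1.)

1

447 = (5,4,6)_9 → 5³ + 4³ + 6³ = 125 + 64 + 216 = 405
405 = (5,0,0)_9 → 5³ + 0³ + 0³ = 125 + 0 + 0 = 125
125 = (1,4,8)_9 → 1³ + 4³ + 8³ = 1 + 64 + 512 = 577
577 = (7,1,1)_9 → 7³ + 1³ + 1³ = 343 + 1 + 1 = 345
345 = (4,2,3)_9 → 4³ + 2³ + 3³ = 64 + 8 + 27 = 99
99 = (1,2,0)_9 → 1³ + 2³ + 0³ = 1 + 8 + 0 = 9
9 = (1,0)_9 → 1³ + 0³ = 1 + 0 = 1  — reached the fixed point 1.
1 → 1, so 1 is the first repeated value.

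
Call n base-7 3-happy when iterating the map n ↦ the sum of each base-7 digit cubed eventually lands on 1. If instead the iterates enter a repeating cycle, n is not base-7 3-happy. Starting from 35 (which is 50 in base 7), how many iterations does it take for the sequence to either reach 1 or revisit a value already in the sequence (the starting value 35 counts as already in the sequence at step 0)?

9

35 = (5,0)_7 → 5³ + 0³ = 125 + 0 = 125
125 = (2,3,6)_7 → 2³ + 3³ + 6³ = 8 + 27 + 216 = 251
251 = (5,0,6)_7 → 5³ + 0³ + 6³ = 125 + 0 + 216 = 341
341 = (6,6,5)_7 → 6³ + 6³ + 5³ = 216 + 216 + 125 = 557
557 = (1,4,2,4)_7 → 1³ + 4³ + 2³ + 4³ = 1 + 64 + 8 + 64 = 137
137 = (2,5,4)_7 → 2³ + 5³ + 4³ = 8 + 125 + 64 = 197
197 = (4,0,1)_7 → 4³ + 0³ + 1³ = 64 + 0 + 1 = 65
65 = (1,2,2)_7 → 1³ + 2³ + 2³ = 1 + 8 + 8 = 17
17 = (2,3)_7 → 2³ + 3³ = 8 + 27 = 35  — 35 repeats.
That took 9 steps.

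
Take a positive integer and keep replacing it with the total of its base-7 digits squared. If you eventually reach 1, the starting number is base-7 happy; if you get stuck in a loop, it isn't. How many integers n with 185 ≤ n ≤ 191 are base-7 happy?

1

185: 185 → 43 → 37 → 29 → 17 → 13 → 37  (repeats 37)
186: 186 → 50 → 2 → 4 → 16 → 8 → 2  (repeats 2)
187: 187 → 59 → 11 → 17 → 13 → 37 → 29 → 17  (repeats 17)
188: 188 → 70 → 10 → 10  (repeats 10)
189: 189 → 45 → 45  (repeats 45)
190: 190 → 46 → 52 → 10 → 10  (repeats 10)
191: 191 → 49 → 1  (reaches 1)
base-7 happy: 191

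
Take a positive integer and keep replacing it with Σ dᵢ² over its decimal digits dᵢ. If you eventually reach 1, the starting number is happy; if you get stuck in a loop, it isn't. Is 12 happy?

12 → 1² + 2² = 5
5 → 5² = 25
25 → 2² + 5² = 29
29 → 2² + 9² = 85
85 → 8² + 5² = 89
89 → 8² + 9² = 145
145 → 1² + 4² + 5² = 42
42 → 4² + 2² = 20
20 → 2² + 0² = 4
4 → 4² = 16
16 → 1² + 6² = 37
37 → 3² + 7² = 58
58 → 5² + 8² = 89  — 89 already seen; the sequence cycles without reaching 1.

not happy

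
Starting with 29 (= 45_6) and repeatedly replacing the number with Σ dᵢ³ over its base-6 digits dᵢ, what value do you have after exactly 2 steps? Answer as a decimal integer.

153

29 = (4,5)_6 → 4³ + 5³ = 189
189 = (5,1,3)_6 → 5³ + 1³ + 3³ = 153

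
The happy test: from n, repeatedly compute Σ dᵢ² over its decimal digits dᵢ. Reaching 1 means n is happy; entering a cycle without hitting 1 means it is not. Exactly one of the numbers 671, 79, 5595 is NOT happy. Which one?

671: 671 → 86 → 100 → 1  — reaches 1 (happy)
79: 79 → 130 → 10 → 1  — reaches 1 (happy)
5595: 5595 → 156 → 62 → 40 → 16 → 37 → 58 → 89 → 145 → 42 → 20 → 4 → 16  — repeats 16 (not happy)

5595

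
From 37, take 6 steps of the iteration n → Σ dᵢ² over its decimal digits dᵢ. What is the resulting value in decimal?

4

37 → 3² + 7² = 9 + 49 = 58
58 → 5² + 8² = 25 + 64 = 89
89 → 8² + 9² = 64 + 81 = 145
145 → 1² + 4² + 5² = 1 + 16 + 25 = 42
42 → 4² + 2² = 16 + 4 = 20
20 → 2² + 0² = 4 + 0 = 4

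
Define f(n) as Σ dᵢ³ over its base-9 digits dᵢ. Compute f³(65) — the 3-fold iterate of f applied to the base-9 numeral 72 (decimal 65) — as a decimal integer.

3

65 = (7,2)_9 → 7³ + 2³ = 351
351 = (4,3,0)_9 → 4³ + 3³ + 0³ = 91
91 = (1,1,1)_9 → 1³ + 1³ + 1³ = 3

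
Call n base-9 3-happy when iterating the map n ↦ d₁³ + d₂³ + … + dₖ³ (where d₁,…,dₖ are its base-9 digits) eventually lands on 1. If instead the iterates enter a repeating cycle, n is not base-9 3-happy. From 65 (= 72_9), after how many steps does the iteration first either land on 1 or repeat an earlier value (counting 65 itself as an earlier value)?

65 = (7,2)_9 → 7³ + 2³ = 351
351 = (4,3,0)_9 → 4³ + 3³ + 0³ = 91
91 = (1,1,1)_9 → 1³ + 1³ + 1³ = 3
3 = (3)_9 → 3³ = 27
27 = (3,0)_9 → 3³ + 0³ = 27  — 27 repeats.
That took 5 steps.

5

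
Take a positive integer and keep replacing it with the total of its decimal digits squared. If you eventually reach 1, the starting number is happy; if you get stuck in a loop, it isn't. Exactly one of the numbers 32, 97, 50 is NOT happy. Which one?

50

32: 32 → 13 → 10 → 1  — reaches 1 (happy)
97: 97 → 130 → 10 → 1  — reaches 1 (happy)
50: 50 → 25 → 29 → 85 → 89 → 145 → 42 → 20 → 4 → 16 → 37 → 58 → 89  — repeats 89 (not happy)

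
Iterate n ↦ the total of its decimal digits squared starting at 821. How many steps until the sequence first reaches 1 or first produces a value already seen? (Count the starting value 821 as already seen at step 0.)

821 → 69
69 → 117
117 → 51
51 → 26
26 → 40
40 → 16
16 → 37
37 → 58
58 → 89
89 → 145
145 → 42
42 → 20
20 → 4
4 → 16  — 16 repeats.
That took 14 steps.

14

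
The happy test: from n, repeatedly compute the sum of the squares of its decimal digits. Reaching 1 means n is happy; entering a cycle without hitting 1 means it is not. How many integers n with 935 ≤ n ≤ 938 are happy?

935: 935 → 115 → 27 → 53 → 34 → 25 → 29 → 85 → 89 → 145 → 42 → 20 → 4 → 16 → 37 → 58 → 89  — not happy
936: 936 → 126 → 41 → 17 → 50 → 25 → 29 → 85 → 89 → 145 → 42 → 20 → 4 → 16 → 37 → 58 → 89  — not happy
937: 937 → 139 → 91 → 82 → 68 → 100 → 1  — happy
938: 938 → 154 → 42 → 20 → 4 → 16 → 37 → 58 → 89 → 145 → 42  — not happy
happy: 937

1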